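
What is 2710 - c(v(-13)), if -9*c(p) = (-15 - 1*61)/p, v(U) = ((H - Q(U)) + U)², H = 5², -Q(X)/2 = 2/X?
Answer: 7414391/2736 ≈ 2709.9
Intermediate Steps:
Q(X) = -4/X
H = 25
v(U) = (25 + U + 4/U)² (v(U) = ((25 - (-4)/U) + U)² = ((25 + 4/U) + U)² = (25 + U + 4/U)²)
c(p) = 76/(9*p) (c(p) = -(-15 - 1*61)/(9*p) = -(-15 - 61)/(9*p) = -(-76)/(9*p) = 76/(9*p))
2710 - c(v(-13)) = 2710 - 76/(9*((4 - 13*(25 - 13))²/(-13)²)) = 2710 - 76/(9*((4 - 13*12)²/169)) = 2710 - 76/(9*((4 - 156)²/169)) = 2710 - 76/(9*((1/169)*(-152)²)) = 2710 - 76/(9*((1/169)*23104)) = 2710 - 76/(9*23104/169) = 2710 - 76*169/(9*23104) = 2710 - 1*169/2736 = 2710 - 169/2736 = 7414391/2736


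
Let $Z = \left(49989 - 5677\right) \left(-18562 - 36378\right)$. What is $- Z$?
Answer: $2434501280$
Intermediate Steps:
$Z = -2434501280$ ($Z = 44312 \left(-54940\right) = -2434501280$)
$- Z = \left(-1\right) \left(-2434501280\right) = 2434501280$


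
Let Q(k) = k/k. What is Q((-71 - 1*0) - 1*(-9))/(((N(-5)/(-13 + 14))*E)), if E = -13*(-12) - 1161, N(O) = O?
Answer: 1/5025 ≈ 0.00019901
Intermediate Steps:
Q(k) = 1
E = -1005 (E = 156 - 1161 = -1005)
Q((-71 - 1*0) - 1*(-9))/(((N(-5)/(-13 + 14))*E)) = 1/(-5/(-13 + 14)*(-1005)) = 1/(-5/1*(-1005)) = 1/(-5*1*(-1005)) = 1/(-5*(-1005)) = 1/5025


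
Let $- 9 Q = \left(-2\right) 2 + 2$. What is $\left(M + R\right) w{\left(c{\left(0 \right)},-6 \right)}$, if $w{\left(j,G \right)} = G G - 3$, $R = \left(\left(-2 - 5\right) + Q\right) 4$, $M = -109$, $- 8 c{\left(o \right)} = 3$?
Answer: $- \frac{13475}{3} \approx -4491.7$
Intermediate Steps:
$c{\left(o \right)} = - \frac{3}{8}$ ($c{\left(o \right)} = \left(- \frac{1}{8}\right) 3 = - \frac{3}{8}$)
$Q = \frac{2}{9}$ ($Q = - \frac{\left(-2\right) 2 + 2}{9} = - \frac{-4 + 2}{9} = \left(- \frac{1}{9}\right) \left(-2\right) = \frac{2}{9} \approx 0.22222$)
$R = - \frac{244}{9}$ ($R = \left(\left(-2 - 5\right) + \frac{2}{9}\right) 4 = \left(-7 + \frac{2}{9}\right) 4 = \left(- \frac{61}{9}\right) 4 = - \frac{244}{9} \approx -27.111$)
$w{\left(j,G \right)} = -3 + G^{2}$ ($w{\left(j,G \right)} = G^{2} - 3 = -3 + G^{2}$)
$\left(M + R\right) w{\left(c{\left(0 \right)},-6 \right)} = \left(-109 - \frac{244}{9}\right) \left(-3 + \left(-6\right)^{2}\right) = - \frac{1225 \left(-3 + 36\right)}{9} = \left(- \frac{1225}{9}\right) 33 = - \frac{13475}{3}$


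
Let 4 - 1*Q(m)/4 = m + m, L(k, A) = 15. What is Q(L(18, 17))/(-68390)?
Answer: 52/34195 ≈ 0.0015207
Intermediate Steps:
Q(m) = 16 - 8*m (Q(m) = 16 - 4*(m + m) = 16 - 8*m)
Q(L(18, 17))/(-68390) = (16 - 8*15)/(-68390) = (16 - 120)*(-1/68390) = -104*(-1/68390) = 52/34195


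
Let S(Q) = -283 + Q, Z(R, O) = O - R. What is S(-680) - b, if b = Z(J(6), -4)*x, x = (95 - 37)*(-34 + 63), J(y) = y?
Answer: 15857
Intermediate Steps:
x = 1682 (x = 58*29 = 1682)
b = -16820 (b = (-4 - 1*6)*1682 = (-4 - 6)*1682 = -10*1682 = -16820)
S(-680) - b = (-283 - 680) - 1*(-16820) = -963 + 16820 = 15857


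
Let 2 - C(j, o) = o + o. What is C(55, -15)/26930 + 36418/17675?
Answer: 98130234/47598775 ≈ 2.0616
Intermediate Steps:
C(j, o) = 2 - 2*o (C(j, o) = 2 - (o + o) = 2 - 2*o)
C(55, -15)/26930 + 36418/17675 = (2 - 2*(-15))/26930 + 36418/17675 = (2 + 30)*(1/26930) + 36418*(1/17675) = 32*(1/26930) + 36418/17675 = 16/13465 + 36418/17675 = 98130234/47598775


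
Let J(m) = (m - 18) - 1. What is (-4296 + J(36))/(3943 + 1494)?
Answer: -4279/5437 ≈ -0.78701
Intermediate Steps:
J(m) = -19 + m (J(m) = (-18 + m) - 1 = -19 + m)
(-4296 + J(36))/(3943 + 1494) = (-4296 + (-19 + 36))/(3943 + 1494) = (-4296 + 17)/5437 = -4279*1/5437 = -4279/5437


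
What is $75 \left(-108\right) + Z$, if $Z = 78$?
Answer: $-8022$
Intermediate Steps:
$75 \left(-108\right) + Z = 75 \left(-108\right) + 78 = -8100 + 78 = -8022$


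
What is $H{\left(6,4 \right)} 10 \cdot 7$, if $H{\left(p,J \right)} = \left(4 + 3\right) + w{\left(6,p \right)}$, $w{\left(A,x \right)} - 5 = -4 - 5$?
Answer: $210$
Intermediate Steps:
$w{\left(A,x \right)} = -4$ ($w{\left(A,x \right)} = 5 - 9 = -4$)
$H{\left(p,J \right)} = 3$ ($H{\left(p,J \right)} = \left(4 + 3\right) - 4 = 7 - 4 = 3$)
$H{\left(6,4 \right)} 10 \cdot 7 = 3 \cdot 10 \cdot 7 = 30 \cdot 7 = 210$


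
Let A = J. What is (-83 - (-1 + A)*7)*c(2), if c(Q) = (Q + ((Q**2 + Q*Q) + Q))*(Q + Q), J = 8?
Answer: -6336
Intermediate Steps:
A = 8
c(Q) = 2*Q*(2*Q + 2*Q**2) (c(Q) = (Q + ((Q**2 + Q**2) + Q))*(2*Q) = (Q + (2*Q**2 + Q))*(2*Q) = (Q + (Q + 2*Q**2))*(2*Q) = (2*Q + 2*Q**2)*(2*Q) = 2*Q*(2*Q + 2*Q**2))
(-83 - (-1 + A)*7)*c(2) = (-83 - (-1 + 8)*7)*(4*2**2*(1 + 2)) = (-83 - 7*7)*(4*4*3) = (-83 - 1*49)*48 = (-83 - 49)*48 = -132*48 = -6336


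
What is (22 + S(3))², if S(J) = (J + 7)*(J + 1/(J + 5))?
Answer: 45369/16 ≈ 2835.6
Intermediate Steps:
S(J) = (7 + J)*(J + 1/(5 + J))
(22 + S(3))² = (22 + (7 + 3³ + 12*3² + 36*3)/(5 + 3))² = (22 + (7 + 27 + 12*9 + 108)/8)² = (22 + (7 + 27 + 108 + 108)/8)² = (22 + (⅛)*250)² = (22 + 125/4)² = (213/4)² = 45369/16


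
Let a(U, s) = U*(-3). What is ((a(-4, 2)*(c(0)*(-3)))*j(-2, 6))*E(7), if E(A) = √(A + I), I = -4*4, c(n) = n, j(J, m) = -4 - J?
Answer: 0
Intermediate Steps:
a(U, s) = -3*U
I = -16
E(A) = √(-16 + A) (E(A) = √(A - 16) = √(-16 + A))
((a(-4, 2)*(c(0)*(-3)))*j(-2, 6))*E(7) = (((-3*(-4))*(0*(-3)))*(-4 - 1*(-2)))*√(-16 + 7) = ((12*0)*(-4 + 2))*√(-9) = (0*(-2))*(3*I) = 0*(3*I) = 0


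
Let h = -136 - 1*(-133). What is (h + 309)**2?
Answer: 93636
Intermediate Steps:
h = -3 (h = -136 + 133 = -3)
(h + 309)**2 = (-3 + 309)**2 = 306**2 = 93636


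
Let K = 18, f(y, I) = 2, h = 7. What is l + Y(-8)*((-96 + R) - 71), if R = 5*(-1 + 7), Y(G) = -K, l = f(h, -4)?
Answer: 2468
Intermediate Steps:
l = 2
Y(G) = -18 (Y(G) = -1*18 = -18)
R = 30 (R = 5*6 = 30)
l + Y(-8)*((-96 + R) - 71) = 2 - 18*((-96 + 30) - 71) = 2 - 18*(-66 - 71) = 2 - 18*(-137) = 2 + 2466 = 2468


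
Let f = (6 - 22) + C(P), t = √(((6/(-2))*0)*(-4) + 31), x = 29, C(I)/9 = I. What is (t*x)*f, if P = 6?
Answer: 1102*√31 ≈ 6135.7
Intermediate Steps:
C(I) = 9*I
t = √31 (t = √(((6*(-½))*0)*(-4) + 31) = √(-3*0*(-4) + 31) = √(0*(-4) + 31) = √(0 + 31) = √31 ≈ 5.5678)
f = 38 (f = (6 - 22) + 9*6 = -16 + 54 = 38)
(t*x)*f = (√31*29)*38 = (29*√31)*38 = 1102*√31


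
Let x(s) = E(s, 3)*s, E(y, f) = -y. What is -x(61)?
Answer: 3721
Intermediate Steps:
x(s) = -s² (x(s) = (-s)*s = -s²)
-x(61) = -(-1)*61² = -(-1)*3721 = -1*(-3721) = 3721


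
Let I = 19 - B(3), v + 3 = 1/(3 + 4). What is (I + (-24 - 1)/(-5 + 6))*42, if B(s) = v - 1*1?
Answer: -90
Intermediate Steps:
v = -20/7 (v = -3 + 1/(3 + 4) = -3 + 1/7 = -3 + ⅐ = -20/7 ≈ -2.8571)
B(s) = -27/7 (B(s) = -20/7 - 1*1 = -20/7 - 1 = -27/7)
I = 160/7 (I = 19 - 1*(-27/7) = 19 + 27/7 = 160/7 ≈ 22.857)
(I + (-24 - 1)/(-5 + 6))*42 = (160/7 + (-24 - 1)/(-5 + 6))*42 = (160/7 - 25/1)*42 = (160/7 - 25*1)*42 = (160/7 - 25)*42 = -15/7*42 = -90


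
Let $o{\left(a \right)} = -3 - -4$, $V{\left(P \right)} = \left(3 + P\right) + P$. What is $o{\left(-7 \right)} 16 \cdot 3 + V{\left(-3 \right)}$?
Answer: $45$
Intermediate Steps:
$V{\left(P \right)} = 3 + 2 P$
$o{\left(a \right)} = 1$ ($o{\left(a \right)} = -3 + 4 = 1$)
$o{\left(-7 \right)} 16 \cdot 3 + V{\left(-3 \right)} = 1 \cdot 16 \cdot 3 + \left(3 + 2 \left(-3\right)\right) = 1 \cdot 48 + \left(3 - 6\right) = 48 - 3 = 45$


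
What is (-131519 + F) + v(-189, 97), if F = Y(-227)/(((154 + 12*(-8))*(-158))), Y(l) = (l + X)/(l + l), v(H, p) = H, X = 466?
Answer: -547965338609/4160456 ≈ -1.3171e+5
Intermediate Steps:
Y(l) = (466 + l)/(2*l) (Y(l) = (l + 466)/(l + l) = (466 + l)/((2*l)) = (466 + l)*(1/(2*l)) = (466 + l)/(2*l))
F = 239/4160456 (F = ((½)*(466 - 227)/(-227))/(((154 + 12*(-8))*(-158))) = ((½)*(-1/227)*239)/(((154 - 96)*(-158))) = -239/(454*(58*(-158))) = -239/454/(-9164) = -239/454*(-1/9164) = 239/4160456 ≈ 5.7446e-5)
(-131519 + F) + v(-189, 97) = (-131519 + 239/4160456) - 189 = -547179012425/4160456 - 189 = -547965338609/4160456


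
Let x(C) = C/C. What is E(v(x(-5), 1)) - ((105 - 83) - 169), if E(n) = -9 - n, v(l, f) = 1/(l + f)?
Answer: 275/2 ≈ 137.50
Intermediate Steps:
x(C) = 1
v(l, f) = 1/(f + l)
E(v(x(-5), 1)) - ((105 - 83) - 169) = (-9 - 1/(1 + 1)) - ((105 - 83) - 169) = (-9 - 1/2) - (22 - 169) = (-9 - 1*1/2) - 1*(-147) = (-9 - 1/2) + 147 = -19/2 + 147 = 275/2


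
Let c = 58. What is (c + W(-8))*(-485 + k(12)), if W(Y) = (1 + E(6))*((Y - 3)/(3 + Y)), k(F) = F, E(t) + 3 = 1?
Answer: -131967/5 ≈ -26393.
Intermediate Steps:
E(t) = -2 (E(t) = -3 + 1 = -2)
W(Y) = -(-3 + Y)/(3 + Y) (W(Y) = (1 - 2)*((Y - 3)/(3 + Y)) = -(-3 + Y)/(3 + Y))
(c + W(-8))*(-485 + k(12)) = (58 + (3 - 1*(-8))/(3 - 8))*(-485 + 12) = (58 + (3 + 8)/(-5))*(-473) = (58 - 1/5*11)*(-473) = (58 - 11/5)*(-473) = (279/5)*(-473) = -131967/5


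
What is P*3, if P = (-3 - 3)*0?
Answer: 0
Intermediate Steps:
P = 0 (P = -6*0 = 0)
P*3 = 0*3 = 0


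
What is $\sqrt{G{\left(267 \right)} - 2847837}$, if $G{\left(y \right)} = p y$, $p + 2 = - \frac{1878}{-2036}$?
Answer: $\frac{i \sqrt{2951580002370}}{1018} \approx 1687.6 i$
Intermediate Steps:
$p = - \frac{1097}{1018}$ ($p = -2 - \frac{1878}{-2036} = -2 - - \frac{939}{1018} = -2 + \frac{939}{1018} = - \frac{1097}{1018} \approx -1.0776$)
$G{\left(y \right)} = - \frac{1097 y}{1018}$
$\sqrt{G{\left(267 \right)} - 2847837} = \sqrt{\left(- \frac{1097}{1018}\right) 267 - 2847837} = \sqrt{- \frac{292899}{1018} - 2847837} = \sqrt{- \frac{2899390965}{1018}} = \frac{i \sqrt{2951580002370}}{1018}$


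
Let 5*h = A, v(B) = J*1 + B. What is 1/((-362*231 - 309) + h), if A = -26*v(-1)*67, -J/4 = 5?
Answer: -5/383073 ≈ -1.3052e-5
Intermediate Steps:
J = -20 (J = -4*5 = -20)
v(B) = -20 + B (v(B) = -20*1 + B = -20 + B)
A = 36582 (A = -26*(-20 - 1)*67 = -26*(-21)*67 = 546*67 = 36582)
h = 36582/5 (h = (⅕)*36582 = 36582/5 ≈ 7316.4)
1/((-362*231 - 309) + h) = 1/((-362*231 - 309) + 36582/5) = 1/((-83622 - 309) + 36582/5) = 1/(-83931 + 36582/5) = 1/(-383073/5) = -5/383073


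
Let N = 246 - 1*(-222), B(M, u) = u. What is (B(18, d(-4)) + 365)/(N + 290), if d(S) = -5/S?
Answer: 1465/3032 ≈ 0.48318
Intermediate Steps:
N = 468 (N = 246 + 222 = 468)
(B(18, d(-4)) + 365)/(N + 290) = (-5/(-4) + 365)/(468 + 290) = (-5*(-¼) + 365)/758 = (5/4 + 365)*(1/758) = (1465/4)*(1/758) = 1465/3032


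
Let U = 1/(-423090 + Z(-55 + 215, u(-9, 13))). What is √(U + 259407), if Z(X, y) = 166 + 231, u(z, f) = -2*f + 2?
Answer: 5*√1853923433862946/422693 ≈ 509.32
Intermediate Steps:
u(z, f) = 2 - 2*f
Z(X, y) = 397
U = -1/422693 (U = 1/(-423090 + 397) = 1/(-422693) = -1/422693 ≈ -2.3658e-6)
√(U + 259407) = √(-1/422693 + 259407) = √(109649523050/422693) = 5*√1853923433862946/422693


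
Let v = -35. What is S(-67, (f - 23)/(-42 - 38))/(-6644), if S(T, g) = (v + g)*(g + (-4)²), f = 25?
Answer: 895239/10630400 ≈ 0.084215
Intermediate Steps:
S(T, g) = (-35 + g)*(16 + g) (S(T, g) = (-35 + g)*(g + (-4)²) = (-35 + g)*(g + 16) = (-35 + g)*(16 + g))
S(-67, (f - 23)/(-42 - 38))/(-6644) = (-560 + ((25 - 23)/(-42 - 38))² - 19*(25 - 23)/(-42 - 38))/(-6644) = (-560 + (2/(-80))² - 38/(-80))*(-1/6644) = (-560 + (2*(-1/80))² - 38*(-1)/80)*(-1/6644) = (-560 + (-1/40)² - 19*(-1/40))*(-1/6644) = (-560 + 1/1600 + 19/40)*(-1/6644) = -895239/1600*(-1/6644) = 895239/10630400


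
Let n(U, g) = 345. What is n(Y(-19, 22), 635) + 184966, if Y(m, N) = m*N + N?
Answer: 185311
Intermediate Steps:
Y(m, N) = N + N*m (Y(m, N) = N*m + N = N + N*m)
n(Y(-19, 22), 635) + 184966 = 345 + 184966 = 185311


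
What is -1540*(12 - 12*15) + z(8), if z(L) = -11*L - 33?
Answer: 258599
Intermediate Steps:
z(L) = -33 - 11*L
-1540*(12 - 12*15) + z(8) = -1540*(12 - 12*15) + (-33 - 11*8) = -1540*(12 - 180) + (-33 - 88) = -1540*(-168) - 121 = 258720 - 121 = 258599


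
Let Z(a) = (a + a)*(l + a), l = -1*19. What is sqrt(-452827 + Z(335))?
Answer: I*sqrt(241107) ≈ 491.03*I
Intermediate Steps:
l = -19
Z(a) = 2*a*(-19 + a) (Z(a) = (a + a)*(-19 + a) = (2*a)*(-19 + a) = 2*a*(-19 + a))
sqrt(-452827 + Z(335)) = sqrt(-452827 + 2*335*(-19 + 335)) = sqrt(-452827 + 2*335*316) = sqrt(-452827 + 211720) = sqrt(-241107) = I*sqrt(241107)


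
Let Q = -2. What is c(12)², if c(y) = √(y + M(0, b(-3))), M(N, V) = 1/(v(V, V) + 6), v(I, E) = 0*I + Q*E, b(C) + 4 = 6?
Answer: 25/2 ≈ 12.500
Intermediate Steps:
b(C) = 2 (b(C) = -4 + 6 = 2)
v(I, E) = -2*E (v(I, E) = 0*I - 2*E = 0 - 2*E = -2*E)
M(N, V) = 1/(6 - 2*V) (M(N, V) = 1/(-2*V + 6) = 1/(6 - 2*V))
c(y) = √(½ + y) (c(y) = √(y + 1/(2*(3 - 1*2))) = √(y + 1/(2*(3 - 2))) = √(y + (½)/1) = √(y + (½)*1) = √(y + ½) = √(½ + y))
c(12)² = (√(2 + 4*12)/2)² = (√(2 + 48)/2)² = (√50/2)² = ((5*√2)/2)² = (5*√2/2)² = 25/2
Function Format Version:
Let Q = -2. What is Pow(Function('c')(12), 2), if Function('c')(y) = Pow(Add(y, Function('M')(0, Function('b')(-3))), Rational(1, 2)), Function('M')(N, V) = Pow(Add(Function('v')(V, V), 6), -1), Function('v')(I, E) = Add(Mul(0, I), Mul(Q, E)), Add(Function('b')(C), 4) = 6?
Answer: Rational(25, 2) ≈ 12.500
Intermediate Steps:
Function('b')(C) = 2 (Function('b')(C) = Add(-4, 6) = 2)
Function('v')(I, E) = Mul(-2, E) (Function('v')(I, E) = Add(Mul(0, I), Mul(-2, E)) = Add(0, Mul(-2, E)) = Mul(-2, E))
Function('M')(N, V) = Pow(Add(6, Mul(-2, V)), -1) (Function('M')(N, V) = Pow(Add(Mul(-2, V), 6), -1) = Pow(Add(6, Mul(-2, V)), -1))
Function('c')(y) = Pow(Add(Rational(1, 2), y), Rational(1, 2)) (Function('c')(y) = Pow(Add(y, Mul(Rational(1, 2), Pow(Add(3, Mul(-1, 2)), -1))), Rational(1, 2)) = Pow(Add(y, Mul(Rational(1, 2), Pow(Add(3, -2), -1))), Rational(1, 2)) = Pow(Add(y, Mul(Rational(1, 2), Pow(1, -1))), Rational(1, 2)) = Pow(Add(y, Mul(Rational(1, 2), 1)), Rational(1, 2)) = Pow(Add(y, Rational(1, 2)), Rational(1, 2)) = Pow(Add(Rational(1, 2), y), Rational(1, 2)))
Pow(Function('c')(12), 2) = Pow(Mul(Rational(1, 2), Pow(Add(2, Mul(4, 12)), Rational(1, 2))), 2) = Pow(Mul(Rational(1, 2), Pow(Add(2, 48), Rational(1, 2))), 2) = Pow(Mul(Rational(1, 2), Pow(50, Rational(1, 2))), 2) = Pow(Mul(Rational(1, 2), Mul(5, Pow(2, Rational(1, 2)))), 2) = Pow(Mul(Rational(5, 2), Pow(2, Rational(1, 2))), 2) = Rational(25, 2)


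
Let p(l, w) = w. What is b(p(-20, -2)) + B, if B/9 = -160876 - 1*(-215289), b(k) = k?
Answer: 489715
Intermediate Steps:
B = 489717 (B = 9*(-160876 - 1*(-215289)) = 9*(-160876 + 215289) = 9*54413 = 489717)
b(p(-20, -2)) + B = -2 + 489717 = 489715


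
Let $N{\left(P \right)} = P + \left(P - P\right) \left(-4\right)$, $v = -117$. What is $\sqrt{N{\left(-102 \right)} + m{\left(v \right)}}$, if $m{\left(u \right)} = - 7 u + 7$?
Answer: $2 \sqrt{181} \approx 26.907$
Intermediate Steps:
$m{\left(u \right)} = 7 - 7 u$
$N{\left(P \right)} = P$ ($N{\left(P \right)} = P + 0 \left(-4\right) = P + 0 = P$)
$\sqrt{N{\left(-102 \right)} + m{\left(v \right)}} = \sqrt{-102 + \left(7 - -819\right)} = \sqrt{-102 + \left(7 + 819\right)} = \sqrt{-102 + 826} = \sqrt{724} = 2 \sqrt{181}$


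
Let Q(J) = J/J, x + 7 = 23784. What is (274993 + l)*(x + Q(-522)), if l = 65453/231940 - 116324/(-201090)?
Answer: 5082919099187760519/777346910 ≈ 6.5388e+9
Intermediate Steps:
x = 23777 (x = -7 + 23784 = 23777)
Q(J) = 1
l = 4014213233/4664081460 (l = 65453*(1/231940) - 116324*(-1/201090) = 65453/231940 + 58162/100545 = 4014213233/4664081460 ≈ 0.86067)
(274993 + l)*(x + Q(-522)) = (274993 + 4014213233/4664081460)*(23777 + 1) = (1282593767143013/4664081460)*23778 = 5082919099187760519/777346910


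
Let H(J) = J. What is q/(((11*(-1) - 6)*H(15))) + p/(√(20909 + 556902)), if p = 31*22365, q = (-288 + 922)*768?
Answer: -162304/85 + 693315*√3419/44447 ≈ -997.37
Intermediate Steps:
q = 486912 (q = 634*768 = 486912)
p = 693315
q/(((11*(-1) - 6)*H(15))) + p/(√(20909 + 556902)) = 486912/(((11*(-1) - 6)*15)) + 693315/(√(20909 + 556902)) = 486912/(((-11 - 6)*15)) + 693315/(√577811) = 486912/((-17*15)) + 693315/((13*√3419)) = 486912/(-255) + 693315*(√3419/44447) = 486912*(-1/255) + 693315*√3419/44447 = -162304/85 + 693315*√3419/44447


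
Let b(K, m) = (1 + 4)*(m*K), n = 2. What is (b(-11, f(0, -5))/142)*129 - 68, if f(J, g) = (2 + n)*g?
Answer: 66122/71 ≈ 931.30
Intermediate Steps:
f(J, g) = 4*g (f(J, g) = (2 + 2)*g = 4*g)
b(K, m) = 5*K*m (b(K, m) = 5*(K*m) = 5*K*m)
(b(-11, f(0, -5))/142)*129 - 68 = ((5*(-11)*(4*(-5)))/142)*129 - 68 = ((5*(-11)*(-20))*(1/142))*129 - 68 = (1100*(1/142))*129 - 68 = (550/71)*129 - 68 = 70950/71 - 68 = 66122/71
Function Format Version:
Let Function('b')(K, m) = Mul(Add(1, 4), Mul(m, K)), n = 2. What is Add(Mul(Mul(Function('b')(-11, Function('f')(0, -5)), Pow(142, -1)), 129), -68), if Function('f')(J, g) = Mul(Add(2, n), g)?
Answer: Rational(66122, 71) ≈ 931.30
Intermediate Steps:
Function('f')(J, g) = Mul(4, g) (Function('f')(J, g) = Mul(Add(2, 2), g) = Mul(4, g))
Function('b')(K, m) = Mul(5, K, m) (Function('b')(K, m) = Mul(5, Mul(K, m)) = Mul(5, K, m))
Add(Mul(Mul(Function('b')(-11, Function('f')(0, -5)), Pow(142, -1)), 129), -68) = Add(Mul(Mul(Mul(5, -11, Mul(4, -5)), Pow(142, -1)), 129), -68) = Add(Mul(Mul(Mul(5, -11, -20), Rational(1, 142)), 129), -68) = Add(Mul(Mul(1100, Rational(1, 142)), 129), -68) = Add(Mul(Rational(550, 71), 129), -68) = Add(Rational(70950, 71), -68) = Rational(66122, 71)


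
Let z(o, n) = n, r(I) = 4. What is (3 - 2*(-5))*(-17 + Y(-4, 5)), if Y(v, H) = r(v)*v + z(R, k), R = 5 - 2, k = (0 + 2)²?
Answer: -377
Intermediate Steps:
k = 4 (k = 2² = 4)
R = 3
Y(v, H) = 4 + 4*v (Y(v, H) = 4*v + 4 = 4 + 4*v)
(3 - 2*(-5))*(-17 + Y(-4, 5)) = (3 - 2*(-5))*(-17 + (4 + 4*(-4))) = (3 + 10)*(-17 + (4 - 16)) = 13*(-17 - 12) = 13*(-29) = -377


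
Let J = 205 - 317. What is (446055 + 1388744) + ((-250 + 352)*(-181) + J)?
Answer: 1816225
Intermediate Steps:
J = -112
(446055 + 1388744) + ((-250 + 352)*(-181) + J) = (446055 + 1388744) + ((-250 + 352)*(-181) - 112) = 1834799 + (102*(-181) - 112) = 1834799 + (-18462 - 112) = 1834799 - 18574 = 1816225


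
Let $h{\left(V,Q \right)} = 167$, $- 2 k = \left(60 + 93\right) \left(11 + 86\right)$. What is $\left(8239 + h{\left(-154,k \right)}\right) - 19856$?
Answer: $-11450$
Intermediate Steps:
$k = - \frac{14841}{2}$ ($k = - \frac{\left(60 + 93\right) \left(11 + 86\right)}{2} = - \frac{153 \cdot 97}{2} = \left(- \frac{1}{2}\right) 14841 = - \frac{14841}{2} \approx -7420.5$)
$\left(8239 + h{\left(-154,k \right)}\right) - 19856 = \left(8239 + 167\right) - 19856 = 8406 - 19856 = -11450$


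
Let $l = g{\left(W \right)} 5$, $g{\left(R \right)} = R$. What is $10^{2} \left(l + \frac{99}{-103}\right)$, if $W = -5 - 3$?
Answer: $- \frac{421900}{103} \approx -4096.1$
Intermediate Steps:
$W = -8$ ($W = -5 - 3 = -8$)
$l = -40$ ($l = \left(-8\right) 5 = -40$)
$10^{2} \left(l + \frac{99}{-103}\right) = 10^{2} \left(-40 + \frac{99}{-103}\right) = 100 \left(-40 + 99 \left(- \frac{1}{103}\right)\right) = 100 \left(-40 - \frac{99}{103}\right) = 100 \left(- \frac{4219}{103}\right) = - \frac{421900}{103}$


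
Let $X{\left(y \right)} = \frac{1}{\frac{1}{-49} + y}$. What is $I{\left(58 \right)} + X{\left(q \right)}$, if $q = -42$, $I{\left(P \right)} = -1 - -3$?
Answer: $\frac{4069}{2059} \approx 1.9762$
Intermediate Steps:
$I{\left(P \right)} = 2$ ($I{\left(P \right)} = -1 + 3 = 2$)
$X{\left(y \right)} = \frac{1}{- \frac{1}{49} + y}$
$I{\left(58 \right)} + X{\left(q \right)} = 2 + \frac{49}{-1 + 49 \left(-42\right)} = 2 + \frac{49}{-1 - 2058} = 2 + \frac{49}{-2059} = 2 + 49 \left(- \frac{1}{2059}\right) = 2 - \frac{49}{2059} = \frac{4069}{2059}$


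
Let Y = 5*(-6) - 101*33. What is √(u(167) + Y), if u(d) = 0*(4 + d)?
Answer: I*√3363 ≈ 57.991*I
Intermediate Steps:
Y = -3363 (Y = -30 - 3333 = -3363)
u(d) = 0
√(u(167) + Y) = √(0 - 3363) = √(-3363) = I*√3363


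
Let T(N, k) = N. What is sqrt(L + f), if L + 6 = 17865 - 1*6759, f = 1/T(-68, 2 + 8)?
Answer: sqrt(12831583)/34 ≈ 105.36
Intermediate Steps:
f = -1/68 (f = 1/(-68) = -1/68 ≈ -0.014706)
L = 11100 (L = -6 + (17865 - 1*6759) = -6 + (17865 - 6759) = -6 + 11106 = 11100)
sqrt(L + f) = sqrt(11100 - 1/68) = sqrt(754799/68) = sqrt(12831583)/34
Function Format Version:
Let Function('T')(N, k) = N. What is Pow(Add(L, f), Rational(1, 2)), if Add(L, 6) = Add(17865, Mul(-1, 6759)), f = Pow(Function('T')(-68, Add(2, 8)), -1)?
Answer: Mul(Rational(1, 34), Pow(12831583, Rational(1, 2))) ≈ 105.36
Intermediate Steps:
f = Rational(-1, 68) (f = Pow(-68, -1) = Rational(-1, 68) ≈ -0.014706)
L = 11100 (L = Add(-6, Add(17865, Mul(-1, 6759))) = Add(-6, Add(17865, -6759)) = Add(-6, 11106) = 11100)
Pow(Add(L, f), Rational(1, 2)) = Pow(Add(11100, Rational(-1, 68)), Rational(1, 2)) = Pow(Rational(754799, 68), Rational(1, 2)) = Mul(Rational(1, 34), Pow(12831583, Rational(1, 2)))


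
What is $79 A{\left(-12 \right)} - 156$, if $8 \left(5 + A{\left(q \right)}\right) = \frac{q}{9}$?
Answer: $- \frac{3385}{6} \approx -564.17$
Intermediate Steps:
$A{\left(q \right)} = -5 + \frac{q}{72}$ ($A{\left(q \right)} = -5 + \frac{q \frac{1}{9}}{8} = -5 + \frac{\frac{1}{9} q}{8} = -5 + \frac{q}{72}$)
$79 A{\left(-12 \right)} - 156 = 79 \left(-5 + \frac{1}{72} \left(-12\right)\right) - 156 = 79 \left(-5 - \frac{1}{6}\right) - 156 = 79 \left(- \frac{31}{6}\right) - 156 = - \frac{2449}{6} - 156 = - \frac{3385}{6}$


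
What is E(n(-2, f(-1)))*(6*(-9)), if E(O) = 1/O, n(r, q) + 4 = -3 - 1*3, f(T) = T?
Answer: 27/5 ≈ 5.4000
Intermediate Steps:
n(r, q) = -10 (n(r, q) = -4 + (-3 - 1*3) = -4 + (-3 - 3) = -4 - 6 = -10)
E(n(-2, f(-1)))*(6*(-9)) = (6*(-9))/(-10) = -1/10*(-54) = 27/5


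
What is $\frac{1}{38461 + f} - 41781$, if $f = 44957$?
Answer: $- \frac{3485287457}{83418} \approx -41781.0$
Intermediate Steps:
$\frac{1}{38461 + f} - 41781 = \frac{1}{38461 + 44957} - 41781 = \frac{1}{83418} - 41781 = - \frac{3485287457}{83418}$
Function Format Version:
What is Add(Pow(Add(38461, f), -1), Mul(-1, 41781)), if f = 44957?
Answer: Rational(-3485287457, 83418) ≈ -41781.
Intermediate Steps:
Add(Pow(Add(38461, f), -1), Mul(-1, 41781)) = Add(Pow(Add(38461, 44957), -1), Mul(-1, 41781)) = Add(Pow(83418, -1), -41781) = Add(Rational(1, 83418), -41781) = Rational(-3485287457, 83418)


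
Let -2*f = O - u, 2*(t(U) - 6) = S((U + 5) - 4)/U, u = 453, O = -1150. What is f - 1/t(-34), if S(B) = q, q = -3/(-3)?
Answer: 652285/814 ≈ 801.33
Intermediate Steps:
q = 1 (q = -3*(-1/3) = 1)
S(B) = 1
t(U) = 6 + 1/(2*U) (t(U) = 6 + (1/U)/2 = 6 + 1/(2*U))
f = 1603/2 (f = -(-1150 - 1*453)/2 = -(-1150 - 453)/2 = -1/2*(-1603) = 1603/2 ≈ 801.50)
f - 1/t(-34) = 1603/2 - 1/(6 + (1/2)/(-34)) = 1603/2 - 1/(6 + (1/2)*(-1/34)) = 1603/2 - 1/(6 - 1/68) = 1603/2 - 1/407/68 = 1603/2 - 1*68/407 = 1603/2 - 68/407 = 652285/814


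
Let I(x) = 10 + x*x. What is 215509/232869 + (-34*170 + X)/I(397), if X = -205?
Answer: 664787594/749073039 ≈ 0.88748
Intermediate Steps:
I(x) = 10 + x²
215509/232869 + (-34*170 + X)/I(397) = 215509/232869 + (-34*170 - 205)/(10 + 397²) = 215509*(1/232869) + (-5780 - 205)/(10 + 157609) = 30787/33267 - 5985/157619 = 30787/33267 - 5985*1/157619 = 30787/33267 - 855/22517 = 664787594/749073039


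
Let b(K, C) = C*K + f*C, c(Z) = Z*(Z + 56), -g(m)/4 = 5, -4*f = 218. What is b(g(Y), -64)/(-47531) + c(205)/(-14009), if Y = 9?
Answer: -17516383/4468871 ≈ -3.9196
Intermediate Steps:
f = -109/2 (f = -¼*218 = -109/2 ≈ -54.500)
g(m) = -20 (g(m) = -4*5 = -20)
c(Z) = Z*(56 + Z)
b(K, C) = -109*C/2 + C*K (b(K, C) = C*K - 109*C/2 = -109*C/2 + C*K)
b(g(Y), -64)/(-47531) + c(205)/(-14009) = ((½)*(-64)*(-109 + 2*(-20)))/(-47531) + (205*(56 + 205))/(-14009) = ((½)*(-64)*(-109 - 40))*(-1/47531) + (205*261)*(-1/14009) = ((½)*(-64)*(-149))*(-1/47531) + 53505*(-1/14009) = 4768*(-1/47531) - 53505/14009 = -32/319 - 53505/14009 = -17516383/4468871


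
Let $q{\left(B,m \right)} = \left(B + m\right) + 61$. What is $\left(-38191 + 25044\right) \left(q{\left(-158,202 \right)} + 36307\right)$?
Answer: $-478708564$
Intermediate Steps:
$q{\left(B,m \right)} = 61 + B + m$
$\left(-38191 + 25044\right) \left(q{\left(-158,202 \right)} + 36307\right) = \left(-38191 + 25044\right) \left(\left(61 - 158 + 202\right) + 36307\right) = - 13147 \left(105 + 36307\right) = \left(-13147\right) 36412 = -478708564$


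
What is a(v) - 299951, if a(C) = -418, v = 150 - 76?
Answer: -300369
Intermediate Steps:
v = 74
a(v) - 299951 = -418 - 299951 = -300369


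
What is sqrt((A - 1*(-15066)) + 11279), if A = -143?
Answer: sqrt(26202) ≈ 161.87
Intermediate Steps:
sqrt((A - 1*(-15066)) + 11279) = sqrt((-143 - 1*(-15066)) + 11279) = sqrt((-143 + 15066) + 11279) = sqrt(14923 + 11279) = sqrt(26202)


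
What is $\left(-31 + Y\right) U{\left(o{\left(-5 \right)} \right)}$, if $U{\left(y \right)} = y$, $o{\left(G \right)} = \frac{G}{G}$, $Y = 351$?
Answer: $320$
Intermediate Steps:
$o{\left(G \right)} = 1$
$\left(-31 + Y\right) U{\left(o{\left(-5 \right)} \right)} = \left(-31 + 351\right) 1 = 320 \cdot 1 = 320$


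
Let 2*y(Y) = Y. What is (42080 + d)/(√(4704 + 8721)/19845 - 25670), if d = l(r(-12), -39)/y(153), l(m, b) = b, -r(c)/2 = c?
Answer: -5672013833166660/3460132107564121 - 946409814*√537/58822245828590057 ≈ -1.6392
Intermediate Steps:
r(c) = -2*c
y(Y) = Y/2
d = -26/51 (d = -39/((½)*153) = -39/153/2 = -39*2/153 = -26/51 ≈ -0.50980)
(42080 + d)/(√(4704 + 8721)/19845 - 25670) = (42080 - 26/51)/(√(4704 + 8721)/19845 - 25670) = 2146054/(51*(√13425*(1/19845) - 25670)) = 2146054/(51*((5*√537)*(1/19845) - 25670)) = 2146054/(51*(√537/3969 - 25670)) = 2146054/(51*(-25670 + √537/3969))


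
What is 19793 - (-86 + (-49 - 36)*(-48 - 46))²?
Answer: -62453423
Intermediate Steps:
19793 - (-86 + (-49 - 36)*(-48 - 46))² = 19793 - (-86 - 85*(-94))² = 19793 - (-86 + 7990)² = 19793 - 1*7904² = 19793 - 1*62473216 = 19793 - 62473216 = -62453423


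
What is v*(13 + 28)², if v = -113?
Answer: -189953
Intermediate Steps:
v*(13 + 28)² = -113*(13 + 28)² = -113*41² = -113*1681 = -189953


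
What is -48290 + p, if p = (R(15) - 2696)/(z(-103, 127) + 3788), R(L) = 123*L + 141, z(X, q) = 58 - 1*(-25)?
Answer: -186931300/3871 ≈ -48290.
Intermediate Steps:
z(X, q) = 83 (z(X, q) = 58 + 25 = 83)
R(L) = 141 + 123*L
p = -710/3871 (p = ((141 + 123*15) - 2696)/(83 + 3788) = ((141 + 1845) - 2696)/3871 = (1986 - 2696)*(1/3871) = -710*1/3871 = -710/3871 ≈ -0.18342)
-48290 + p = -48290 - 710/3871 = -186931300/3871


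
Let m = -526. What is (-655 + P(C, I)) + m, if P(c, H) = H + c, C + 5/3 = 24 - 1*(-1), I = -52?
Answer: -3629/3 ≈ -1209.7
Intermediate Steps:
C = 70/3 (C = -5/3 + (24 - 1*(-1)) = -5/3 + (24 + 1) = -5/3 + 25 = 70/3 ≈ 23.333)
(-655 + P(C, I)) + m = (-655 + (-52 + 70/3)) - 526 = (-655 - 86/3) - 526 = -2051/3 - 526 = -3629/3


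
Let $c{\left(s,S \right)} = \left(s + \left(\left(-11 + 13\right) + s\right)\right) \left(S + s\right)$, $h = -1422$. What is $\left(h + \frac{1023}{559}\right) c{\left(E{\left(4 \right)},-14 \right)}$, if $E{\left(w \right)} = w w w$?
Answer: $- \frac{396937500}{43} \approx -9.2311 \cdot 10^{6}$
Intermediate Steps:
$E{\left(w \right)} = w^{3}$ ($E{\left(w \right)} = w^{2} w = w^{3}$)
$c{\left(s,S \right)} = \left(2 + 2 s\right) \left(S + s\right)$ ($c{\left(s,S \right)} = \left(s + \left(2 + s\right)\right) \left(S + s\right) = \left(2 + 2 s\right) \left(S + s\right)$)
$\left(h + \frac{1023}{559}\right) c{\left(E{\left(4 \right)},-14 \right)} = \left(-1422 + \frac{1023}{559}\right) \left(2 \left(-14\right) + 2 \cdot 4^{3} + 2 \left(4^{3}\right)^{2} + 2 \left(-14\right) 4^{3}\right) = \left(-1422 + 1023 \cdot \frac{1}{559}\right) \left(-28 + 2 \cdot 64 + 2 \cdot 64^{2} + 2 \left(-14\right) 64\right) = \left(-1422 + \frac{1023}{559}\right) \left(-28 + 128 + 2 \cdot 4096 - 1792\right) = - \frac{793875 \left(-28 + 128 + 8192 - 1792\right)}{559} = \left(- \frac{793875}{559}\right) 6500 = - \frac{396937500}{43}$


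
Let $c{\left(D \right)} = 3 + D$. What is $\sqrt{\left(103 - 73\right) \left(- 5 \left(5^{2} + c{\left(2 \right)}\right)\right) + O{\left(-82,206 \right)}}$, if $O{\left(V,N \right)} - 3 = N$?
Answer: $i \sqrt{4291} \approx 65.506 i$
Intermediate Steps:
$O{\left(V,N \right)} = 3 + N$
$\sqrt{\left(103 - 73\right) \left(- 5 \left(5^{2} + c{\left(2 \right)}\right)\right) + O{\left(-82,206 \right)}} = \sqrt{\left(103 - 73\right) \left(- 5 \left(5^{2} + \left(3 + 2\right)\right)\right) + \left(3 + 206\right)} = \sqrt{30 \left(- 5 \left(25 + 5\right)\right) + 209} = \sqrt{30 \left(\left(-5\right) 30\right) + 209} = \sqrt{30 \left(-150\right) + 209} = \sqrt{-4500 + 209} = \sqrt{-4291} = i \sqrt{4291}$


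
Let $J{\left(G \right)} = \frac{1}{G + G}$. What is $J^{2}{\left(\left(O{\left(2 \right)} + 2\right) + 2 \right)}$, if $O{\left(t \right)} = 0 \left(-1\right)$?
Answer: $\frac{1}{64} \approx 0.015625$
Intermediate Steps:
$O{\left(t \right)} = 0$
$J{\left(G \right)} = \frac{1}{2 G}$
$J^{2}{\left(\left(O{\left(2 \right)} + 2\right) + 2 \right)} = \left(\frac{1}{2 \left(\left(0 + 2\right) + 2\right)}\right)^{2} = \left(\frac{1}{2 \left(2 + 2\right)}\right)^{2} = \left(\frac{1}{2 \cdot 4}\right)^{2} = \left(\frac{1}{2} \cdot \frac{1}{4}\right)^{2} = \left(\frac{1}{8}\right)^{2} = \frac{1}{64}$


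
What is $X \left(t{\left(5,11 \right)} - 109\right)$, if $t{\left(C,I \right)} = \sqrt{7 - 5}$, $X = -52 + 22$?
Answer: $3270 - 30 \sqrt{2} \approx 3227.6$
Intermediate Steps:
$X = -30$
$t{\left(C,I \right)} = \sqrt{2}$
$X \left(t{\left(5,11 \right)} - 109\right) = - 30 \left(\sqrt{2} - 109\right) = - 30 \left(-109 + \sqrt{2}\right) = 3270 - 30 \sqrt{2}$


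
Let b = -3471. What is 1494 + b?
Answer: -1977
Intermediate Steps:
1494 + b = 1494 - 3471 = -1977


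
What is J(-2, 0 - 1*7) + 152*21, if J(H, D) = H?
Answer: 3190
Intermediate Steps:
J(-2, 0 - 1*7) + 152*21 = -2 + 152*21 = -2 + 3192 = 3190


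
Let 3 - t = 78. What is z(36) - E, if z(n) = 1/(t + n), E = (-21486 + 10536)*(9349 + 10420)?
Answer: 8442351449/39 ≈ 2.1647e+8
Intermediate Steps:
t = -75 (t = 3 - 1*78 = 3 - 78 = -75)
E = -216470550 (E = -10950*19769 = -216470550)
z(n) = 1/(-75 + n)
z(36) - E = 1/(-75 + 36) - 1*(-216470550) = 1/(-39) + 216470550 = -1/39 + 216470550 = 8442351449/39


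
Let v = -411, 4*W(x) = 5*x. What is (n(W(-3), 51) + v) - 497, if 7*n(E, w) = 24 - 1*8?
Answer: -6340/7 ≈ -905.71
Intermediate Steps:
W(x) = 5*x/4 (W(x) = (5*x)/4 = 5*x/4)
n(E, w) = 16/7 (n(E, w) = (24 - 1*8)/7 = (24 - 8)/7 = (1/7)*16 = 16/7)
(n(W(-3), 51) + v) - 497 = (16/7 - 411) - 497 = -2861/7 - 497 = -6340/7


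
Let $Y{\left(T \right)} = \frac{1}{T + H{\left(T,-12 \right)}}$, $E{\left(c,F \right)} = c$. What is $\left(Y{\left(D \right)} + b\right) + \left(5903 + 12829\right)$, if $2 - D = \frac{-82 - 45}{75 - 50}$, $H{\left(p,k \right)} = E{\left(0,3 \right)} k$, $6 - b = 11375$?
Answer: $\frac{1303276}{177} \approx 7363.1$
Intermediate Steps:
$b = -11369$ ($b = 6 - 11375 = -11369$)
$H{\left(p,k \right)} = 0$ ($H{\left(p,k \right)} = 0 k = 0$)
$D = \frac{177}{25}$ ($D = 2 - \frac{-82 - 45}{75 - 50} = 2 - - \frac{127}{25} = 2 + \frac{127}{25} = \frac{177}{25} \approx 7.08$)
$Y{\left(T \right)} = \frac{1}{T}$ ($Y{\left(T \right)} = \frac{1}{T + 0} = \frac{1}{T}$)
$\left(Y{\left(D \right)} + b\right) + \left(5903 + 12829\right) = \left(\frac{1}{\frac{177}{25}} - 11369\right) + \left(5903 + 12829\right) = \left(\frac{25}{177} - 11369\right) + 18732 = - \frac{2012288}{177} + 18732 = \frac{1303276}{177}$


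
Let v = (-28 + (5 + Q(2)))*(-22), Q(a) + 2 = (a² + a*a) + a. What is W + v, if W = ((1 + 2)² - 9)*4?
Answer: 330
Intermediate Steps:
Q(a) = -2 + a + 2*a² (Q(a) = -2 + ((a² + a*a) + a) = -2 + ((a² + a²) + a) = -2 + (2*a² + a) = -2 + (a + 2*a²) = -2 + a + 2*a²)
W = 0 (W = (3² - 9)*4 = (9 - 9)*4 = 0*4 = 0)
v = 330 (v = (-28 + (5 + (-2 + 2 + 2*2²)))*(-22) = (-28 + (5 + (-2 + 2 + 2*4)))*(-22) = (-28 + (5 + (-2 + 2 + 8)))*(-22) = (-28 + (5 + 8))*(-22) = (-28 + 13)*(-22) = -15*(-22) = 330)
W + v = 0 + 330 = 330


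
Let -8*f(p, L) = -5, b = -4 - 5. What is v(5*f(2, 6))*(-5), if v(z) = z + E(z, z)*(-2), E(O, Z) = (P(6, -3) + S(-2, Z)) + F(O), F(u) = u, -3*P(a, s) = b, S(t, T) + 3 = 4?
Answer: 445/8 ≈ 55.625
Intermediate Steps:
b = -9
f(p, L) = 5/8 (f(p, L) = -1/8*(-5) = 5/8)
S(t, T) = 1 (S(t, T) = -3 + 4 = 1)
P(a, s) = 3 (P(a, s) = -1/3*(-9) = 3)
E(O, Z) = 4 + O (E(O, Z) = (3 + 1) + O = 4 + O)
v(z) = -8 - z (v(z) = z + (4 + z)*(-2) = z + (-8 - 2*z) = -8 - z)
v(5*f(2, 6))*(-5) = (-8 - 5*5/8)*(-5) = (-8 - 1*25/8)*(-5) = (-8 - 25/8)*(-5) = -89/8*(-5) = 445/8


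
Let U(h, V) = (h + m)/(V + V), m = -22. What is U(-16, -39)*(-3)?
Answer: -19/13 ≈ -1.4615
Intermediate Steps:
U(h, V) = (-22 + h)/(2*V) (U(h, V) = (h - 22)/(V + V) = (-22 + h)/((2*V)) = (-22 + h)*(1/(2*V)) = (-22 + h)/(2*V))
U(-16, -39)*(-3) = ((½)*(-22 - 16)/(-39))*(-3) = ((½)*(-1/39)*(-38))*(-3) = (19/39)*(-3) = -19/13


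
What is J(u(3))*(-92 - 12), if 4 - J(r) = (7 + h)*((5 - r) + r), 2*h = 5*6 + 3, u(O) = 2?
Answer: 11804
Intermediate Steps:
h = 33/2 (h = (5*6 + 3)/2 = (30 + 3)/2 = (½)*33 = 33/2 ≈ 16.500)
J(r) = -227/2 (J(r) = 4 - (7 + 33/2)*((5 - r) + r) = 4 - 47*5/2 = 4 - 1*235/2 = 4 - 235/2 = -227/2)
J(u(3))*(-92 - 12) = -227*(-92 - 12)/2 = -227/2*(-104) = 11804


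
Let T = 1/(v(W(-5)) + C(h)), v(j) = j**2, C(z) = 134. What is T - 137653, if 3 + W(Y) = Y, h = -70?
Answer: -27255293/198 ≈ -1.3765e+5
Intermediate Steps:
W(Y) = -3 + Y
T = 1/198 (T = 1/((-3 - 5)**2 + 134) = 1/((-8)**2 + 134) = 1/(64 + 134) = 1/198 ≈ 0.0050505)
T - 137653 = 1/198 - 137653 = -27255293/198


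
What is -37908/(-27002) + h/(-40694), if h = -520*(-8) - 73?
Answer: 716135489/549409694 ≈ 1.3035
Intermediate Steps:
h = 4087 (h = -52*(-80) - 73 = 4160 - 73 = 4087)
-37908/(-27002) + h/(-40694) = -37908/(-27002) + 4087/(-40694) = -37908*(-1/27002) + 4087*(-1/40694) = 18954/13501 - 4087/40694 = 716135489/549409694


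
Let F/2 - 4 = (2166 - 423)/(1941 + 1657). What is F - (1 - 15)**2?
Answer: -48067/257 ≈ -187.03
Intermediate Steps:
F = 2305/257 (F = 8 + 2*((2166 - 423)/(1941 + 1657)) = 8 + 2*(1743/3598) = 8 + 2*(1743*(1/3598)) = 8 + 2*(249/514) = 8 + 249/257 = 2305/257 ≈ 8.9689)
F - (1 - 15)**2 = 2305/257 - (1 - 15)**2 = 2305/257 - 1*(-14)**2 = 2305/257 - 1*196 = 2305/257 - 196 = -48067/257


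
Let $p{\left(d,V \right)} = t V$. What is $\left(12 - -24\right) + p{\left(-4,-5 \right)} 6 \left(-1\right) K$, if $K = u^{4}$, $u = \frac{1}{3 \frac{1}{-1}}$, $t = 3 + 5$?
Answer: $\frac{1052}{27} \approx 38.963$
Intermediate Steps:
$t = 8$
$u = - \frac{1}{3}$ ($u = \frac{1}{3 \left(-1\right)} = \frac{1}{-3} = - \frac{1}{3} \approx -0.33333$)
$p{\left(d,V \right)} = 8 V$
$K = \frac{1}{81}$ ($K = \left(- \frac{1}{3}\right)^{4} = \frac{1}{81} \approx 0.012346$)
$\left(12 - -24\right) + p{\left(-4,-5 \right)} 6 \left(-1\right) K = \left(12 - -24\right) + 8 \left(-5\right) 6 \left(-1\right) \frac{1}{81} = \left(12 + 24\right) - 40 \left(\left(-6\right) \frac{1}{81}\right) = 36 - - \frac{80}{27} = 36 + \frac{80}{27} = \frac{1052}{27}$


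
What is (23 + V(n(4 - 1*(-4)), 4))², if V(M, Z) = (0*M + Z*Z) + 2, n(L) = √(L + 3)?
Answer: 1681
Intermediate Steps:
n(L) = √(3 + L)
V(M, Z) = 2 + Z² (V(M, Z) = (0 + Z²) + 2 = Z² + 2 = 2 + Z²)
(23 + V(n(4 - 1*(-4)), 4))² = (23 + (2 + 4²))² = (23 + (2 + 16))² = (23 + 18)² = 41² = 1681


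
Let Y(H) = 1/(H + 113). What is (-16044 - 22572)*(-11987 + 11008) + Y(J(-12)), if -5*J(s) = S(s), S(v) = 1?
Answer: 21322056101/564 ≈ 3.7805e+7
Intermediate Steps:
J(s) = -⅕ (J(s) = -⅕*1 = -⅕)
Y(H) = 1/(113 + H)
(-16044 - 22572)*(-11987 + 11008) + Y(J(-12)) = (-16044 - 22572)*(-11987 + 11008) + 1/(113 - ⅕) = -38616*(-979) + 1/(564/5) = 37805064 + 5/564 = 21322056101/564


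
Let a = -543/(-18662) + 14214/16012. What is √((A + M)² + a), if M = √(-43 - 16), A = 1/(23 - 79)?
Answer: √(-5186276186306131327 - 3188963156736112*I*√59)/298815944 ≈ 0.017998 - 7.6212*I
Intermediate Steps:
A = -1/56 (A = 1/(-56) = -1/56 ≈ -0.017857)
M = I*√59 (M = √(-59) = I*√59 ≈ 7.6811*I)
a = 34244523/37351993 (a = -543*(-1/18662) + 14214*(1/16012) = 543/18662 + 7107/8006 = 34244523/37351993 ≈ 0.91681)
√((A + M)² + a) = √((-1/56 + I*√59)² + 34244523/37351993) = √(34244523/37351993 + (-1/56 + I*√59)²)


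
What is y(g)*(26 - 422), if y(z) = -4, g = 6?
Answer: 1584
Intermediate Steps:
y(g)*(26 - 422) = -4*(26 - 422) = -4*(-396) = 1584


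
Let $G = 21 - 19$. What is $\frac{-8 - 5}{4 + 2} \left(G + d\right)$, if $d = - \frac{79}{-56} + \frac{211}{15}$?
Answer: $- \frac{190853}{5040} \approx -37.868$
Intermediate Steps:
$G = 2$ ($G = 21 - 19 = 2$)
$d = \frac{13001}{840}$ ($d = \left(-79\right) \left(- \frac{1}{56}\right) + 211 \cdot \frac{1}{15} = \frac{79}{56} + \frac{211}{15} = \frac{13001}{840} \approx 15.477$)
$\frac{-8 - 5}{4 + 2} \left(G + d\right) = \frac{-8 - 5}{4 + 2} \left(2 + \frac{13001}{840}\right) = - \frac{13}{6} \cdot \frac{14681}{840} = \left(-13\right) \frac{1}{6} \cdot \frac{14681}{840} = \left(- \frac{13}{6}\right) \frac{14681}{840} = - \frac{190853}{5040}$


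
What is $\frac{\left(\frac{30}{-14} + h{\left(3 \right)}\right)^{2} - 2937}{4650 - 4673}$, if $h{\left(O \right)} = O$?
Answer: $\frac{143877}{1127} \approx 127.66$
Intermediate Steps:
$\frac{\left(\frac{30}{-14} + h{\left(3 \right)}\right)^{2} - 2937}{4650 - 4673} = \frac{\left(\frac{30}{-14} + 3\right)^{2} - 2937}{4650 - 4673} = \frac{\left(30 \left(- \frac{1}{14}\right) + 3\right)^{2} - 2937}{-23} = \left(\left(- \frac{15}{7} + 3\right)^{2} - 2937\right) \left(- \frac{1}{23}\right) = \left(\left(\frac{6}{7}\right)^{2} - 2937\right) \left(- \frac{1}{23}\right) = \left(\frac{36}{49} - 2937\right) \left(- \frac{1}{23}\right) = \left(- \frac{143877}{49}\right) \left(- \frac{1}{23}\right) = \frac{143877}{1127}$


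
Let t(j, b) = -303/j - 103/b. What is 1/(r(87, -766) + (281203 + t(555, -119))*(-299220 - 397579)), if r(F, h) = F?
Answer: -22015/4313667352634414 ≈ -5.1035e-12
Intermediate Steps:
1/(r(87, -766) + (281203 + t(555, -119))*(-299220 - 397579)) = 1/(87 + (281203 + (-303/555 - 103/(-119)))*(-299220 - 397579)) = 1/(87 + (281203 + (-303*1/555 - 103*(-1/119)))*(-696799)) = 1/(87 + (281203 + (-101/185 + 103/119))*(-696799)) = 1/(87 + (281203 + 7036/22015)*(-696799)) = 1/(87 + (6190691081/22015)*(-696799)) = 1/(87 - 4313667354549719/22015) = 1/(-4313667352634414/22015) = -22015/4313667352634414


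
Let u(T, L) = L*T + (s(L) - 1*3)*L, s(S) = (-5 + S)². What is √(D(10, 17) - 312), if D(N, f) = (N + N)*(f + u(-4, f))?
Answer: 4*√2913 ≈ 215.89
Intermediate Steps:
u(T, L) = L*T + L*(-3 + (-5 + L)²) (u(T, L) = L*T + ((-5 + L)² - 1*3)*L = L*T + ((-5 + L)² - 3)*L = L*T + (-3 + (-5 + L)²)*L = L*T + L*(-3 + (-5 + L)²))
D(N, f) = 2*N*(f + f*(-7 + (-5 + f)²)) (D(N, f) = (N + N)*(f + f*(-3 - 4 + (-5 + f)²)) = (2*N)*(f + f*(-7 + (-5 + f)²)) = 2*N*(f + f*(-7 + (-5 + f)²)))
√(D(10, 17) - 312) = √(2*10*17*(-6 + (-5 + 17)²) - 312) = √(2*10*17*(-6 + 12²) - 312) = √(2*10*17*(-6 + 144) - 312) = √(2*10*17*138 - 312) = √(46920 - 312) = √46608 = 4*√2913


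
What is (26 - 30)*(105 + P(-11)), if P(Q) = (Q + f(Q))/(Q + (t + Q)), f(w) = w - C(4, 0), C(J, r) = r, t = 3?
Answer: -8068/19 ≈ -424.63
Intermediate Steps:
f(w) = w (f(w) = w - 1*0 = w + 0 = w)
P(Q) = 2*Q/(3 + 2*Q) (P(Q) = (Q + Q)/(Q + (3 + Q)) = (2*Q)/(3 + 2*Q) = 2*Q/(3 + 2*Q))
(26 - 30)*(105 + P(-11)) = (26 - 30)*(105 + 2*(-11)/(3 + 2*(-11))) = -4*(105 + 2*(-11)/(3 - 22)) = -4*(105 + 2*(-11)/(-19)) = -4*(105 + 2*(-11)*(-1/19)) = -4*(105 + 22/19) = -4*2017/19 = -8068/19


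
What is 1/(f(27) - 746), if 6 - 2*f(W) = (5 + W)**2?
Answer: -1/1255 ≈ -0.00079681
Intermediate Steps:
f(W) = 3 - (5 + W)**2/2
1/(f(27) - 746) = 1/((3 - (5 + 27)**2/2) - 746) = 1/((3 - 1/2*32**2) - 746) = 1/((3 - 1/2*1024) - 746) = 1/((3 - 512) - 746) = 1/(-509 - 746) = 1/(-1255) = -1/1255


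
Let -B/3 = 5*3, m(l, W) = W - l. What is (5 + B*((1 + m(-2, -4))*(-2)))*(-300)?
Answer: 25500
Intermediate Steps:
B = -45 (B = -15*3 = -3*15 = -45)
(5 + B*((1 + m(-2, -4))*(-2)))*(-300) = (5 - 45*(1 + (-4 - 1*(-2)))*(-2))*(-300) = (5 - 45*(1 + (-4 + 2))*(-2))*(-300) = (5 - 45*(1 - 2)*(-2))*(-300) = (5 - (-45)*(-2))*(-300) = (5 - 45*2)*(-300) = (5 - 90)*(-300) = -85*(-300) = 25500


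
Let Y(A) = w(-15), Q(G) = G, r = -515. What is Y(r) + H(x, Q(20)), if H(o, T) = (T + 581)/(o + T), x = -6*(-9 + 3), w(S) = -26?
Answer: -855/56 ≈ -15.268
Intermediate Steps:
Y(A) = -26
x = 36 (x = -6*(-6) = 36)
H(o, T) = (581 + T)/(T + o)
Y(r) + H(x, Q(20)) = -26 + (581 + 20)/(20 + 36) = -26 + 601/56 = -855/56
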